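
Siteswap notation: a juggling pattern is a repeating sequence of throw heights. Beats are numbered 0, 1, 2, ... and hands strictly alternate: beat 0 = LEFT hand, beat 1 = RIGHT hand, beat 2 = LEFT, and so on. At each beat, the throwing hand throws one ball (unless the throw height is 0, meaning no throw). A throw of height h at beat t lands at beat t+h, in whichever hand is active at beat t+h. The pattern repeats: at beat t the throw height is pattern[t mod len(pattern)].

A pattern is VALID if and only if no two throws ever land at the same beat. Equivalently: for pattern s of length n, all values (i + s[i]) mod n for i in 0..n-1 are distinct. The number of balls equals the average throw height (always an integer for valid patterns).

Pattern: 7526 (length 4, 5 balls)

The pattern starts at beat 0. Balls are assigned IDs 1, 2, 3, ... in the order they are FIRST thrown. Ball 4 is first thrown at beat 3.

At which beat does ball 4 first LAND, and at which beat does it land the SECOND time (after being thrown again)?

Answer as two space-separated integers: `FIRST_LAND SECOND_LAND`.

Beat 0 (L): throw ball1 h=7 -> lands@7:R; in-air after throw: [b1@7:R]
Beat 1 (R): throw ball2 h=5 -> lands@6:L; in-air after throw: [b2@6:L b1@7:R]
Beat 2 (L): throw ball3 h=2 -> lands@4:L; in-air after throw: [b3@4:L b2@6:L b1@7:R]
Beat 3 (R): throw ball4 h=6 -> lands@9:R; in-air after throw: [b3@4:L b2@6:L b1@7:R b4@9:R]
Beat 4 (L): throw ball3 h=7 -> lands@11:R; in-air after throw: [b2@6:L b1@7:R b4@9:R b3@11:R]
Beat 5 (R): throw ball5 h=5 -> lands@10:L; in-air after throw: [b2@6:L b1@7:R b4@9:R b5@10:L b3@11:R]
Beat 6 (L): throw ball2 h=2 -> lands@8:L; in-air after throw: [b1@7:R b2@8:L b4@9:R b5@10:L b3@11:R]
Beat 7 (R): throw ball1 h=6 -> lands@13:R; in-air after throw: [b2@8:L b4@9:R b5@10:L b3@11:R b1@13:R]
Beat 8 (L): throw ball2 h=7 -> lands@15:R; in-air after throw: [b4@9:R b5@10:L b3@11:R b1@13:R b2@15:R]
Beat 9 (R): throw ball4 h=5 -> lands@14:L; in-air after throw: [b5@10:L b3@11:R b1@13:R b4@14:L b2@15:R]
Beat 10 (L): throw ball5 h=2 -> lands@12:L; in-air after throw: [b3@11:R b5@12:L b1@13:R b4@14:L b2@15:R]
Beat 11 (R): throw ball3 h=6 -> lands@17:R; in-air after throw: [b5@12:L b1@13:R b4@14:L b2@15:R b3@17:R]
Ball 4: thrown@3 h=6 -> first land @9; rethrown@9 h=5 -> second land @14

Answer: 9 14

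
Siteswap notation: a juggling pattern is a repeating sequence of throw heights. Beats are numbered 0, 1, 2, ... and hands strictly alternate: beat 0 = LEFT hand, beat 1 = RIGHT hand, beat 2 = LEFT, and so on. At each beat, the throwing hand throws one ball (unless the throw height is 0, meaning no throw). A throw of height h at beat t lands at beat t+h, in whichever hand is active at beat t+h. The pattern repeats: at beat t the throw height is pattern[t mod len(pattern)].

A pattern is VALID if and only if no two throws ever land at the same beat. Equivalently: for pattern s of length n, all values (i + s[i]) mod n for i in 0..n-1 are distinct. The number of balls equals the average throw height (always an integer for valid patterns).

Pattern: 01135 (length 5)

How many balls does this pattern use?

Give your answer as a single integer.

Answer: 2

Derivation:
Pattern = [0, 1, 1, 3, 5], length n = 5
  position 0: throw height = 0, running sum = 0
  position 1: throw height = 1, running sum = 1
  position 2: throw height = 1, running sum = 2
  position 3: throw height = 3, running sum = 5
  position 4: throw height = 5, running sum = 10
Total sum = 10; balls = sum / n = 10 / 5 = 2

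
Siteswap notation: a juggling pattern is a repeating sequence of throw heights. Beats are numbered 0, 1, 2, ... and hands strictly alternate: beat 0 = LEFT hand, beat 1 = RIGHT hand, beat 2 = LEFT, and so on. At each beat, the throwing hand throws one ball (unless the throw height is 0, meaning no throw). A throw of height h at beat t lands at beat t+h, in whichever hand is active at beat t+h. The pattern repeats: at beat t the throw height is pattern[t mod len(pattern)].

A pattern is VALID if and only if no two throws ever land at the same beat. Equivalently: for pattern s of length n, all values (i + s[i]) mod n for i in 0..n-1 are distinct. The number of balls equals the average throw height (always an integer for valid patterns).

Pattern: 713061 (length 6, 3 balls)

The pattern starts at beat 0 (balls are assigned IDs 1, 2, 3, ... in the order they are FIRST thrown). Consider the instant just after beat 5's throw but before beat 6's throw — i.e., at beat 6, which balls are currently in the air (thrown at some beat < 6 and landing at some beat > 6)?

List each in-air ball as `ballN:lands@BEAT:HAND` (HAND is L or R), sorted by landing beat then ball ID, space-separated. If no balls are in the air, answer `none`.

Answer: ball1:lands@7:R ball3:lands@10:L

Derivation:
Beat 0 (L): throw ball1 h=7 -> lands@7:R; in-air after throw: [b1@7:R]
Beat 1 (R): throw ball2 h=1 -> lands@2:L; in-air after throw: [b2@2:L b1@7:R]
Beat 2 (L): throw ball2 h=3 -> lands@5:R; in-air after throw: [b2@5:R b1@7:R]
Beat 4 (L): throw ball3 h=6 -> lands@10:L; in-air after throw: [b2@5:R b1@7:R b3@10:L]
Beat 5 (R): throw ball2 h=1 -> lands@6:L; in-air after throw: [b2@6:L b1@7:R b3@10:L]
Beat 6 (L): throw ball2 h=7 -> lands@13:R; in-air after throw: [b1@7:R b3@10:L b2@13:R]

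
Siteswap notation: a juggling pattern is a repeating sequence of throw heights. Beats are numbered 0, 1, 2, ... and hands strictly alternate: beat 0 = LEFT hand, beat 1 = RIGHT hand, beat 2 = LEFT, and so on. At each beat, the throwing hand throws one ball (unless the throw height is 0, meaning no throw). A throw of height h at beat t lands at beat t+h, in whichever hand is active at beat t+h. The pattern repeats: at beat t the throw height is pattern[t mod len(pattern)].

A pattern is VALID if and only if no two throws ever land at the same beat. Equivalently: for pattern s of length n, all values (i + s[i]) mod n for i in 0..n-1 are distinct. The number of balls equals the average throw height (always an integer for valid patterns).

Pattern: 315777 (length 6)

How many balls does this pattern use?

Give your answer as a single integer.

Pattern = [3, 1, 5, 7, 7, 7], length n = 6
  position 0: throw height = 3, running sum = 3
  position 1: throw height = 1, running sum = 4
  position 2: throw height = 5, running sum = 9
  position 3: throw height = 7, running sum = 16
  position 4: throw height = 7, running sum = 23
  position 5: throw height = 7, running sum = 30
Total sum = 30; balls = sum / n = 30 / 6 = 5

Answer: 5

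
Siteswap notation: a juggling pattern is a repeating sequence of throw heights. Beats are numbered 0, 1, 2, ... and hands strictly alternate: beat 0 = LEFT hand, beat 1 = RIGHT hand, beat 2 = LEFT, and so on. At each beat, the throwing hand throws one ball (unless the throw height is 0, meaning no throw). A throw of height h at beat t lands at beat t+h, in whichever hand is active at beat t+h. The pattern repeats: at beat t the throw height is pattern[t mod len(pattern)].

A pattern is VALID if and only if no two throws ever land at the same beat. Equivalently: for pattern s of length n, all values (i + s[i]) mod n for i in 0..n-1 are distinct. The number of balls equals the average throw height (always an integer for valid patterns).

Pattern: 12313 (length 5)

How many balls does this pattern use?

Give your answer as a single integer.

Pattern = [1, 2, 3, 1, 3], length n = 5
  position 0: throw height = 1, running sum = 1
  position 1: throw height = 2, running sum = 3
  position 2: throw height = 3, running sum = 6
  position 3: throw height = 1, running sum = 7
  position 4: throw height = 3, running sum = 10
Total sum = 10; balls = sum / n = 10 / 5 = 2

Answer: 2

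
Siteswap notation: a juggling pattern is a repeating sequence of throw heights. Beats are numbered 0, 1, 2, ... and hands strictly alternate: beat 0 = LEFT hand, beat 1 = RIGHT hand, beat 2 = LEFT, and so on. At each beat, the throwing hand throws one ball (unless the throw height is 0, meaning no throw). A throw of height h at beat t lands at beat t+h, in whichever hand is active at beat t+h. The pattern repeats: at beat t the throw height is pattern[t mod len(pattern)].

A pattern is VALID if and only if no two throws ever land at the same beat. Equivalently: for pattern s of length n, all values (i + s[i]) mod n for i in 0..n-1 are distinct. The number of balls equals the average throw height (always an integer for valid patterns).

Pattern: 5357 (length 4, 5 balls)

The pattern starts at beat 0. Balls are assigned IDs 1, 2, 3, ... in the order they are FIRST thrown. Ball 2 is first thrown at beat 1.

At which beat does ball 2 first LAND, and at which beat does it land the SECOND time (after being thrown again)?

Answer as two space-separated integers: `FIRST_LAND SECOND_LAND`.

Answer: 4 9

Derivation:
Beat 0 (L): throw ball1 h=5 -> lands@5:R; in-air after throw: [b1@5:R]
Beat 1 (R): throw ball2 h=3 -> lands@4:L; in-air after throw: [b2@4:L b1@5:R]
Beat 2 (L): throw ball3 h=5 -> lands@7:R; in-air after throw: [b2@4:L b1@5:R b3@7:R]
Beat 3 (R): throw ball4 h=7 -> lands@10:L; in-air after throw: [b2@4:L b1@5:R b3@7:R b4@10:L]
Beat 4 (L): throw ball2 h=5 -> lands@9:R; in-air after throw: [b1@5:R b3@7:R b2@9:R b4@10:L]
Beat 5 (R): throw ball1 h=3 -> lands@8:L; in-air after throw: [b3@7:R b1@8:L b2@9:R b4@10:L]
Beat 6 (L): throw ball5 h=5 -> lands@11:R; in-air after throw: [b3@7:R b1@8:L b2@9:R b4@10:L b5@11:R]
Beat 7 (R): throw ball3 h=7 -> lands@14:L; in-air after throw: [b1@8:L b2@9:R b4@10:L b5@11:R b3@14:L]
Beat 8 (L): throw ball1 h=5 -> lands@13:R; in-air after throw: [b2@9:R b4@10:L b5@11:R b1@13:R b3@14:L]
Beat 9 (R): throw ball2 h=3 -> lands@12:L; in-air after throw: [b4@10:L b5@11:R b2@12:L b1@13:R b3@14:L]
Ball 2: thrown@1 h=3 -> first land @4; rethrown@4 h=5 -> second land @9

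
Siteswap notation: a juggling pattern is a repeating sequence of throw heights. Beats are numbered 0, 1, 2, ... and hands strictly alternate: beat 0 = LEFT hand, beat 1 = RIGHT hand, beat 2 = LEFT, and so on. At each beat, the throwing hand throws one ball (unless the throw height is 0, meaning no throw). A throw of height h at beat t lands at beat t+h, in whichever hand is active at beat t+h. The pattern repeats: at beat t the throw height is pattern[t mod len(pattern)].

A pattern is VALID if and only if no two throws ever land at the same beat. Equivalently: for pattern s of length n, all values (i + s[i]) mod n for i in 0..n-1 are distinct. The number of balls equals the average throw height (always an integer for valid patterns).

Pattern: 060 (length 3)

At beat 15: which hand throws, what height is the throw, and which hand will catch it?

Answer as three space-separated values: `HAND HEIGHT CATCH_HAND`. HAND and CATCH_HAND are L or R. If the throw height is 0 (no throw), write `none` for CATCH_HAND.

Beat 15: 15 mod 2 = 1, so hand = R
Throw height = pattern[15 mod 3] = pattern[0] = 0

Answer: R 0 none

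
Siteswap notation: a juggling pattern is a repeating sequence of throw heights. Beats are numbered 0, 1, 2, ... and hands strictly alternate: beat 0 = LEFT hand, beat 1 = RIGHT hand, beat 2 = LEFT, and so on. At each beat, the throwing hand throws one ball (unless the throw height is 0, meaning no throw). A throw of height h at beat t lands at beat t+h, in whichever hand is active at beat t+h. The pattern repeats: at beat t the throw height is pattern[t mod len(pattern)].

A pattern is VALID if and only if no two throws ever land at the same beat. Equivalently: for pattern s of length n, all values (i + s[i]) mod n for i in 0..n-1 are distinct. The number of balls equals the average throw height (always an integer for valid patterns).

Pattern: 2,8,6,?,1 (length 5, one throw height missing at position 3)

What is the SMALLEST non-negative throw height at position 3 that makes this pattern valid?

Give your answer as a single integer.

Answer: 3

Derivation:
i=0: (0 + 2) mod 5 = 2
i=1: (1 + 8) mod 5 = 4
i=2: (2 + 6) mod 5 = 3
i=3: s[i]=? (unknown)
i=4: (4 + 1) mod 5 = 0
Known residues: [0, 2, 3, 4]; need a permutation of 0..4, so missing residue r = 1
Need (3 + s) mod 5 = 1; smallest s = (1 - 3) mod 5 = 3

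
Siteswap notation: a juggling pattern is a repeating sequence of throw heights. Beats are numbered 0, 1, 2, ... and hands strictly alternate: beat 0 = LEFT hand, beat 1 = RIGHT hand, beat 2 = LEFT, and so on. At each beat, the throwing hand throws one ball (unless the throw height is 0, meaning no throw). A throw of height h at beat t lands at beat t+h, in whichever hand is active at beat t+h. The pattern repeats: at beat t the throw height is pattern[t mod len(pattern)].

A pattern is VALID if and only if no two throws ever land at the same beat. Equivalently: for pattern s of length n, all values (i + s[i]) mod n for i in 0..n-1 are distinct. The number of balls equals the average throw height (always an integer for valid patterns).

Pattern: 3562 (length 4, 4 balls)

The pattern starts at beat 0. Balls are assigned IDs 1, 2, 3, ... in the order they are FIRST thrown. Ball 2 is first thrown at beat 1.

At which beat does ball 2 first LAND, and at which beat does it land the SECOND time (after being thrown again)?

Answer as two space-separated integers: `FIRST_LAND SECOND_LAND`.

Beat 0 (L): throw ball1 h=3 -> lands@3:R; in-air after throw: [b1@3:R]
Beat 1 (R): throw ball2 h=5 -> lands@6:L; in-air after throw: [b1@3:R b2@6:L]
Beat 2 (L): throw ball3 h=6 -> lands@8:L; in-air after throw: [b1@3:R b2@6:L b3@8:L]
Beat 3 (R): throw ball1 h=2 -> lands@5:R; in-air after throw: [b1@5:R b2@6:L b3@8:L]
Beat 4 (L): throw ball4 h=3 -> lands@7:R; in-air after throw: [b1@5:R b2@6:L b4@7:R b3@8:L]
Beat 5 (R): throw ball1 h=5 -> lands@10:L; in-air after throw: [b2@6:L b4@7:R b3@8:L b1@10:L]
Beat 6 (L): throw ball2 h=6 -> lands@12:L; in-air after throw: [b4@7:R b3@8:L b1@10:L b2@12:L]
Beat 7 (R): throw ball4 h=2 -> lands@9:R; in-air after throw: [b3@8:L b4@9:R b1@10:L b2@12:L]
Beat 8 (L): throw ball3 h=3 -> lands@11:R; in-air after throw: [b4@9:R b1@10:L b3@11:R b2@12:L]
Beat 9 (R): throw ball4 h=5 -> lands@14:L; in-air after throw: [b1@10:L b3@11:R b2@12:L b4@14:L]
Beat 10 (L): throw ball1 h=6 -> lands@16:L; in-air after throw: [b3@11:R b2@12:L b4@14:L b1@16:L]
Beat 11 (R): throw ball3 h=2 -> lands@13:R; in-air after throw: [b2@12:L b3@13:R b4@14:L b1@16:L]
Beat 12 (L): throw ball2 h=3 -> lands@15:R; in-air after throw: [b3@13:R b4@14:L b2@15:R b1@16:L]
Ball 2: thrown@1 h=5 -> first land @6; rethrown@6 h=6 -> second land @12

Answer: 6 12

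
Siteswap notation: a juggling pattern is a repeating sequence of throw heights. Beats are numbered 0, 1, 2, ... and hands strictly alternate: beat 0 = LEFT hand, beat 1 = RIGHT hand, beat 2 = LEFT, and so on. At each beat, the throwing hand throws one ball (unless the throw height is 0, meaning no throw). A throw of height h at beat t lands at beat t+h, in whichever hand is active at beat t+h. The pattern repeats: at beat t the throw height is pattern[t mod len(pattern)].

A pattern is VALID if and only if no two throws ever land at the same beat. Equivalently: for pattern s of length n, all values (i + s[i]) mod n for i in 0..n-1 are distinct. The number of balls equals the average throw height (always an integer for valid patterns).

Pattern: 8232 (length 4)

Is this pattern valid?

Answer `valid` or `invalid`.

i=0: (i + s[i]) mod n = (0 + 8) mod 4 = 0
i=1: (i + s[i]) mod n = (1 + 2) mod 4 = 3
i=2: (i + s[i]) mod n = (2 + 3) mod 4 = 1
i=3: (i + s[i]) mod n = (3 + 2) mod 4 = 1
Residues: [0, 3, 1, 1], distinct: False

Answer: invalid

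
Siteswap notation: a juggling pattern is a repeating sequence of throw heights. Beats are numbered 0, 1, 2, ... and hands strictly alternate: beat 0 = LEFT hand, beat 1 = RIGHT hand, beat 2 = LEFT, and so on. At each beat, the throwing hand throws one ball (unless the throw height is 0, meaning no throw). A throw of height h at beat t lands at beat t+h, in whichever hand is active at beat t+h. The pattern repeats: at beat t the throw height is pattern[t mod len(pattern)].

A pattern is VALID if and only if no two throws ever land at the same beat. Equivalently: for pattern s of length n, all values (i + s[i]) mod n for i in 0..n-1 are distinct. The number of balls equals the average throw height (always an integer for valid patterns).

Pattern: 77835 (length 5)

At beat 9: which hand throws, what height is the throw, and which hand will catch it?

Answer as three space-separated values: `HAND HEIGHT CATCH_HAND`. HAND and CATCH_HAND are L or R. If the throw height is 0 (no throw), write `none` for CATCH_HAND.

Answer: R 5 L

Derivation:
Beat 9: 9 mod 2 = 1, so hand = R
Throw height = pattern[9 mod 5] = pattern[4] = 5
Lands at beat 9+5=14, 14 mod 2 = 0, so catch hand = L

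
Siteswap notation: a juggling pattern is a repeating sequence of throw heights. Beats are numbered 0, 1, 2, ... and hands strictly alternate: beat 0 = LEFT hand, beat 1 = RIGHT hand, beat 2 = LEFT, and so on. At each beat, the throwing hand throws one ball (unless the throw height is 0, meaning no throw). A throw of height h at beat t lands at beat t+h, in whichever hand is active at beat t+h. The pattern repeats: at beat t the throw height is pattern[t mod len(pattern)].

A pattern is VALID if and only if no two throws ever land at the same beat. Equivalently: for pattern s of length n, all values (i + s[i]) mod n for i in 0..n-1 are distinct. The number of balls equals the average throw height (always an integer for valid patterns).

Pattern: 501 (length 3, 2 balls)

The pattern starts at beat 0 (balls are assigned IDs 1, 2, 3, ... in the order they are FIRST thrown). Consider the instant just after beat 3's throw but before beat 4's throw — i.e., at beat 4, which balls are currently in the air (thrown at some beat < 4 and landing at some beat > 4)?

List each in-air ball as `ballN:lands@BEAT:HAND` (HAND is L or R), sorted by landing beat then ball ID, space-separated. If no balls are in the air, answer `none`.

Beat 0 (L): throw ball1 h=5 -> lands@5:R; in-air after throw: [b1@5:R]
Beat 2 (L): throw ball2 h=1 -> lands@3:R; in-air after throw: [b2@3:R b1@5:R]
Beat 3 (R): throw ball2 h=5 -> lands@8:L; in-air after throw: [b1@5:R b2@8:L]

Answer: ball1:lands@5:R ball2:lands@8:L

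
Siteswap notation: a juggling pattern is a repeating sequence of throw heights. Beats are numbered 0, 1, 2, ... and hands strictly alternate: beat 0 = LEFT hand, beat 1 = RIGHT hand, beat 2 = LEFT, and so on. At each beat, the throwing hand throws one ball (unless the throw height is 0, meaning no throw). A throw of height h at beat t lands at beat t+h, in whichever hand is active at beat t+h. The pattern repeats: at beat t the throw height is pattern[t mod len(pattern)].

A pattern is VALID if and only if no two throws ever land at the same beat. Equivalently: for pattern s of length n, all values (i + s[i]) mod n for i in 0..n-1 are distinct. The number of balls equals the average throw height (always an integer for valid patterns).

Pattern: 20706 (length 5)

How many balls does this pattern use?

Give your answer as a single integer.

Pattern = [2, 0, 7, 0, 6], length n = 5
  position 0: throw height = 2, running sum = 2
  position 1: throw height = 0, running sum = 2
  position 2: throw height = 7, running sum = 9
  position 3: throw height = 0, running sum = 9
  position 4: throw height = 6, running sum = 15
Total sum = 15; balls = sum / n = 15 / 5 = 3

Answer: 3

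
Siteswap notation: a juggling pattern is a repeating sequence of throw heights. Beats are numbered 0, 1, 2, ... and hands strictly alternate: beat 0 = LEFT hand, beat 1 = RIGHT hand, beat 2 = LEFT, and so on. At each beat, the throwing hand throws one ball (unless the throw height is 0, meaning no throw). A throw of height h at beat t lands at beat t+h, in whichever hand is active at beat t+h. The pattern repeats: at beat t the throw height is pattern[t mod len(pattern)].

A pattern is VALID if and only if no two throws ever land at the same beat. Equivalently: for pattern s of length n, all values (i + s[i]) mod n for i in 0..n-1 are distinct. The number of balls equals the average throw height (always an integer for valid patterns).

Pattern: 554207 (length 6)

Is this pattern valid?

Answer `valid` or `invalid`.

Answer: invalid

Derivation:
i=0: (i + s[i]) mod n = (0 + 5) mod 6 = 5
i=1: (i + s[i]) mod n = (1 + 5) mod 6 = 0
i=2: (i + s[i]) mod n = (2 + 4) mod 6 = 0
i=3: (i + s[i]) mod n = (3 + 2) mod 6 = 5
i=4: (i + s[i]) mod n = (4 + 0) mod 6 = 4
i=5: (i + s[i]) mod n = (5 + 7) mod 6 = 0
Residues: [5, 0, 0, 5, 4, 0], distinct: False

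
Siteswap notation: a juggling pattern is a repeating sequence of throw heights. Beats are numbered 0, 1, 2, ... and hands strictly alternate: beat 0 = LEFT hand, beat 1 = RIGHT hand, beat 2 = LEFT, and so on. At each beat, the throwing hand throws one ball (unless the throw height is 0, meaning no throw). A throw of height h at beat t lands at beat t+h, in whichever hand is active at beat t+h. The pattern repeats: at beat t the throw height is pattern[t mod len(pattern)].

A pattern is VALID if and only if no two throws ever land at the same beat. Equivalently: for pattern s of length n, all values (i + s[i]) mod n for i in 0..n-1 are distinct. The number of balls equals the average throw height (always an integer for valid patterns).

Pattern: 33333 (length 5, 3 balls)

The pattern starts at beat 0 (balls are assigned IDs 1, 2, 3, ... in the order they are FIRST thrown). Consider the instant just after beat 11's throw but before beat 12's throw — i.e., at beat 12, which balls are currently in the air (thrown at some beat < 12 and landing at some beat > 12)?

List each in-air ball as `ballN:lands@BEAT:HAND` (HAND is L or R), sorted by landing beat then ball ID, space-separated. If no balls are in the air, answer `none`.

Beat 0 (L): throw ball1 h=3 -> lands@3:R; in-air after throw: [b1@3:R]
Beat 1 (R): throw ball2 h=3 -> lands@4:L; in-air after throw: [b1@3:R b2@4:L]
Beat 2 (L): throw ball3 h=3 -> lands@5:R; in-air after throw: [b1@3:R b2@4:L b3@5:R]
Beat 3 (R): throw ball1 h=3 -> lands@6:L; in-air after throw: [b2@4:L b3@5:R b1@6:L]
Beat 4 (L): throw ball2 h=3 -> lands@7:R; in-air after throw: [b3@5:R b1@6:L b2@7:R]
Beat 5 (R): throw ball3 h=3 -> lands@8:L; in-air after throw: [b1@6:L b2@7:R b3@8:L]
Beat 6 (L): throw ball1 h=3 -> lands@9:R; in-air after throw: [b2@7:R b3@8:L b1@9:R]
Beat 7 (R): throw ball2 h=3 -> lands@10:L; in-air after throw: [b3@8:L b1@9:R b2@10:L]
Beat 8 (L): throw ball3 h=3 -> lands@11:R; in-air after throw: [b1@9:R b2@10:L b3@11:R]
Beat 9 (R): throw ball1 h=3 -> lands@12:L; in-air after throw: [b2@10:L b3@11:R b1@12:L]
Beat 10 (L): throw ball2 h=3 -> lands@13:R; in-air after throw: [b3@11:R b1@12:L b2@13:R]
Beat 11 (R): throw ball3 h=3 -> lands@14:L; in-air after throw: [b1@12:L b2@13:R b3@14:L]
Beat 12 (L): throw ball1 h=3 -> lands@15:R; in-air after throw: [b2@13:R b3@14:L b1@15:R]

Answer: ball2:lands@13:R ball3:lands@14:L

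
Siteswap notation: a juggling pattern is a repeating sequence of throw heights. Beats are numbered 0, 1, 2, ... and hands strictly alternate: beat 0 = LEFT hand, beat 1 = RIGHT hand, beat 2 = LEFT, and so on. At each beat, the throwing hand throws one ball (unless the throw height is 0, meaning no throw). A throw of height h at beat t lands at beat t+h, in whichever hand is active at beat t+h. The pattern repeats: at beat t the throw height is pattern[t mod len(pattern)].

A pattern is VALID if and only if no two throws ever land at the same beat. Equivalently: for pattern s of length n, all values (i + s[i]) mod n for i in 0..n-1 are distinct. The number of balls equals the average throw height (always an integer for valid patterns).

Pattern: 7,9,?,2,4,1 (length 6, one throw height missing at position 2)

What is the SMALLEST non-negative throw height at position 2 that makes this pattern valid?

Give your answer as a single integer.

Answer: 1

Derivation:
i=0: (0 + 7) mod 6 = 1
i=1: (1 + 9) mod 6 = 4
i=2: s[i]=? (unknown)
i=3: (3 + 2) mod 6 = 5
i=4: (4 + 4) mod 6 = 2
i=5: (5 + 1) mod 6 = 0
Known residues: [0, 1, 2, 4, 5]; need a permutation of 0..5, so missing residue r = 3
Need (2 + s) mod 6 = 3; smallest s = (3 - 2) mod 6 = 1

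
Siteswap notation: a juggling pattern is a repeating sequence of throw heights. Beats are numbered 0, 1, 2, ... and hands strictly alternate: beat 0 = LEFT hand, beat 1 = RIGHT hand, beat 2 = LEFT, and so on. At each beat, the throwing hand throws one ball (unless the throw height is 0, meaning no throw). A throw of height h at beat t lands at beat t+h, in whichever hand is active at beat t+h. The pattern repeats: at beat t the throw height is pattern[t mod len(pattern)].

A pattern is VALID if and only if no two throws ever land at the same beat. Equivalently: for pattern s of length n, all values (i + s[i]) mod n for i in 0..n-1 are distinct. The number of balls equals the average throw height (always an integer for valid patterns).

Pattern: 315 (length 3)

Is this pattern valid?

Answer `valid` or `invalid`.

i=0: (i + s[i]) mod n = (0 + 3) mod 3 = 0
i=1: (i + s[i]) mod n = (1 + 1) mod 3 = 2
i=2: (i + s[i]) mod n = (2 + 5) mod 3 = 1
Residues: [0, 2, 1], distinct: True

Answer: valid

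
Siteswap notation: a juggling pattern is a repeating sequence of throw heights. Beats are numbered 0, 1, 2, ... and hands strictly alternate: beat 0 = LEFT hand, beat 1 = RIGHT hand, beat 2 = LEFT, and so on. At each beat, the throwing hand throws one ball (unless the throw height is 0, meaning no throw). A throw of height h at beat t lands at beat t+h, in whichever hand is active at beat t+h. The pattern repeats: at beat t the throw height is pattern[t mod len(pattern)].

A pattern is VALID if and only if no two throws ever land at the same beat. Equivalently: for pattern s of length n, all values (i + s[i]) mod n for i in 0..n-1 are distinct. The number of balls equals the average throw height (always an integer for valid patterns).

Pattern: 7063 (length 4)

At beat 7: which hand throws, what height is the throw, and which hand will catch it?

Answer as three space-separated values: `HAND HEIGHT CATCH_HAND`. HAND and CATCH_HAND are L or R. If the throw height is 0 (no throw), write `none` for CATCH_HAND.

Answer: R 3 L

Derivation:
Beat 7: 7 mod 2 = 1, so hand = R
Throw height = pattern[7 mod 4] = pattern[3] = 3
Lands at beat 7+3=10, 10 mod 2 = 0, so catch hand = L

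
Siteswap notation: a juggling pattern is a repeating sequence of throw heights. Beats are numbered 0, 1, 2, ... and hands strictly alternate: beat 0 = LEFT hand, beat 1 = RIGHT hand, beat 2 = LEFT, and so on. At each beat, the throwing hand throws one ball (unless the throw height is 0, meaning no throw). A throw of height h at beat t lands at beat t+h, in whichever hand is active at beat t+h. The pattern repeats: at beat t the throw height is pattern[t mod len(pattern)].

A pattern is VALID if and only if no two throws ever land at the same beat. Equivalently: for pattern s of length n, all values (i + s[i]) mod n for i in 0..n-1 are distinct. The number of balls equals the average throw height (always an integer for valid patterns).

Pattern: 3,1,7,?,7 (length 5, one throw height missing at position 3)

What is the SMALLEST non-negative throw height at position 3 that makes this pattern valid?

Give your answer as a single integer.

i=0: (0 + 3) mod 5 = 3
i=1: (1 + 1) mod 5 = 2
i=2: (2 + 7) mod 5 = 4
i=3: s[i]=? (unknown)
i=4: (4 + 7) mod 5 = 1
Known residues: [1, 2, 3, 4]; need a permutation of 0..4, so missing residue r = 0
Need (3 + s) mod 5 = 0; smallest s = (0 - 3) mod 5 = 2

Answer: 2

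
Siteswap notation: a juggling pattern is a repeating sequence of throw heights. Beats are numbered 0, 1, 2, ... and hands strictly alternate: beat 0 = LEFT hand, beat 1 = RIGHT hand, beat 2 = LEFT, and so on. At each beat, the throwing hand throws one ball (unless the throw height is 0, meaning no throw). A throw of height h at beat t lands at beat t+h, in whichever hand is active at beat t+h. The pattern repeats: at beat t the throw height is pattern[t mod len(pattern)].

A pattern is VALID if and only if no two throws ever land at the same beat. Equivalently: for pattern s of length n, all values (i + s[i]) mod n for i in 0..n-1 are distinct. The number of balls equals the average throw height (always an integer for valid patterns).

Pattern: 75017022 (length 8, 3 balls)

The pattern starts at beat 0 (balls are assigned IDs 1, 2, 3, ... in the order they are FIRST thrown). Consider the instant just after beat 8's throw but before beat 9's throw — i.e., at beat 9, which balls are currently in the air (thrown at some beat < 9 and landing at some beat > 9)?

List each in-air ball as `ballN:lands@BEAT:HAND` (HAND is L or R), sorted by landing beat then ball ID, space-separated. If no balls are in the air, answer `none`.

Beat 0 (L): throw ball1 h=7 -> lands@7:R; in-air after throw: [b1@7:R]
Beat 1 (R): throw ball2 h=5 -> lands@6:L; in-air after throw: [b2@6:L b1@7:R]
Beat 3 (R): throw ball3 h=1 -> lands@4:L; in-air after throw: [b3@4:L b2@6:L b1@7:R]
Beat 4 (L): throw ball3 h=7 -> lands@11:R; in-air after throw: [b2@6:L b1@7:R b3@11:R]
Beat 6 (L): throw ball2 h=2 -> lands@8:L; in-air after throw: [b1@7:R b2@8:L b3@11:R]
Beat 7 (R): throw ball1 h=2 -> lands@9:R; in-air after throw: [b2@8:L b1@9:R b3@11:R]
Beat 8 (L): throw ball2 h=7 -> lands@15:R; in-air after throw: [b1@9:R b3@11:R b2@15:R]
Beat 9 (R): throw ball1 h=5 -> lands@14:L; in-air after throw: [b3@11:R b1@14:L b2@15:R]

Answer: ball3:lands@11:R ball2:lands@15:R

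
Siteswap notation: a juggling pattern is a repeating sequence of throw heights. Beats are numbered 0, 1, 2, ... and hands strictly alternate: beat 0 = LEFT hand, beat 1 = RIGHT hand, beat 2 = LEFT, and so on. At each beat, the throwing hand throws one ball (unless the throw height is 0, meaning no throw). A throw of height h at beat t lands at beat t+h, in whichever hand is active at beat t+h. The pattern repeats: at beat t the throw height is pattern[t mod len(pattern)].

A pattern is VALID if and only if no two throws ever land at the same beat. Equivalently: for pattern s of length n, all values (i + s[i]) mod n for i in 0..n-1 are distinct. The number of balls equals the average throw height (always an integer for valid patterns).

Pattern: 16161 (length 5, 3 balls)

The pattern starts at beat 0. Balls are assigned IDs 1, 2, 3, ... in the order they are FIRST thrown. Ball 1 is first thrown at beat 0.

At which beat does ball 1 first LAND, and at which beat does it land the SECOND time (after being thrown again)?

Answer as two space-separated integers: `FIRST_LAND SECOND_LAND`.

Answer: 1 7

Derivation:
Beat 0 (L): throw ball1 h=1 -> lands@1:R; in-air after throw: [b1@1:R]
Beat 1 (R): throw ball1 h=6 -> lands@7:R; in-air after throw: [b1@7:R]
Beat 2 (L): throw ball2 h=1 -> lands@3:R; in-air after throw: [b2@3:R b1@7:R]
Beat 3 (R): throw ball2 h=6 -> lands@9:R; in-air after throw: [b1@7:R b2@9:R]
Beat 4 (L): throw ball3 h=1 -> lands@5:R; in-air after throw: [b3@5:R b1@7:R b2@9:R]
Beat 5 (R): throw ball3 h=1 -> lands@6:L; in-air after throw: [b3@6:L b1@7:R b2@9:R]
Beat 6 (L): throw ball3 h=6 -> lands@12:L; in-air after throw: [b1@7:R b2@9:R b3@12:L]
Beat 7 (R): throw ball1 h=1 -> lands@8:L; in-air after throw: [b1@8:L b2@9:R b3@12:L]
Ball 1: thrown@0 h=1 -> first land @1; rethrown@1 h=6 -> second land @7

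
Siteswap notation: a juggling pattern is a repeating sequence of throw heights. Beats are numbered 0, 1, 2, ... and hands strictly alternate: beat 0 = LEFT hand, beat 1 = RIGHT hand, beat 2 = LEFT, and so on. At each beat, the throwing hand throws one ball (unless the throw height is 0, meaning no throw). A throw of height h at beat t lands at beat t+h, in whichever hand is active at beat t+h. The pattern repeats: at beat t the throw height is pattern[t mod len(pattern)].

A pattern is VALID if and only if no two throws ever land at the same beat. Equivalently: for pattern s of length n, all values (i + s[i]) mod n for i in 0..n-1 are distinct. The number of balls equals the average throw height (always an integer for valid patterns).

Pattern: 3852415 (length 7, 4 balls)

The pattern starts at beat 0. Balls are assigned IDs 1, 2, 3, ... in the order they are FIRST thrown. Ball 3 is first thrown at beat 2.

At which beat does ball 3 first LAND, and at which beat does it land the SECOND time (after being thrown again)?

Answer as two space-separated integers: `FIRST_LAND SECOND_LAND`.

Answer: 7 10

Derivation:
Beat 0 (L): throw ball1 h=3 -> lands@3:R; in-air after throw: [b1@3:R]
Beat 1 (R): throw ball2 h=8 -> lands@9:R; in-air after throw: [b1@3:R b2@9:R]
Beat 2 (L): throw ball3 h=5 -> lands@7:R; in-air after throw: [b1@3:R b3@7:R b2@9:R]
Beat 3 (R): throw ball1 h=2 -> lands@5:R; in-air after throw: [b1@5:R b3@7:R b2@9:R]
Beat 4 (L): throw ball4 h=4 -> lands@8:L; in-air after throw: [b1@5:R b3@7:R b4@8:L b2@9:R]
Beat 5 (R): throw ball1 h=1 -> lands@6:L; in-air after throw: [b1@6:L b3@7:R b4@8:L b2@9:R]
Beat 6 (L): throw ball1 h=5 -> lands@11:R; in-air after throw: [b3@7:R b4@8:L b2@9:R b1@11:R]
Beat 7 (R): throw ball3 h=3 -> lands@10:L; in-air after throw: [b4@8:L b2@9:R b3@10:L b1@11:R]
Beat 8 (L): throw ball4 h=8 -> lands@16:L; in-air after throw: [b2@9:R b3@10:L b1@11:R b4@16:L]
Beat 9 (R): throw ball2 h=5 -> lands@14:L; in-air after throw: [b3@10:L b1@11:R b2@14:L b4@16:L]
Beat 10 (L): throw ball3 h=2 -> lands@12:L; in-air after throw: [b1@11:R b3@12:L b2@14:L b4@16:L]
Ball 3: thrown@2 h=5 -> first land @7; rethrown@7 h=3 -> second land @10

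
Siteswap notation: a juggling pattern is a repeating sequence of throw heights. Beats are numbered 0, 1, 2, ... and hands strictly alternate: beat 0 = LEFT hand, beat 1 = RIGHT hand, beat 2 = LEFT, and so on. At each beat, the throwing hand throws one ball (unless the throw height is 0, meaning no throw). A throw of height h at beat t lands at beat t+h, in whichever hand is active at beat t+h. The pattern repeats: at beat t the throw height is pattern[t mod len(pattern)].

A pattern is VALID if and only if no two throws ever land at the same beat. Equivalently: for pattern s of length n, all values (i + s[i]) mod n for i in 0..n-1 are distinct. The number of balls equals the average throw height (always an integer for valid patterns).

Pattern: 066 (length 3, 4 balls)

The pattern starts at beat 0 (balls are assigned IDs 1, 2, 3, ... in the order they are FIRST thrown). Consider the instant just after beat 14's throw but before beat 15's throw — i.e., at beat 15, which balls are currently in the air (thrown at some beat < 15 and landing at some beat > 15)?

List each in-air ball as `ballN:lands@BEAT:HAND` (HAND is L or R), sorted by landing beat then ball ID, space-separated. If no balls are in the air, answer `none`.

Beat 1 (R): throw ball1 h=6 -> lands@7:R; in-air after throw: [b1@7:R]
Beat 2 (L): throw ball2 h=6 -> lands@8:L; in-air after throw: [b1@7:R b2@8:L]
Beat 4 (L): throw ball3 h=6 -> lands@10:L; in-air after throw: [b1@7:R b2@8:L b3@10:L]
Beat 5 (R): throw ball4 h=6 -> lands@11:R; in-air after throw: [b1@7:R b2@8:L b3@10:L b4@11:R]
Beat 7 (R): throw ball1 h=6 -> lands@13:R; in-air after throw: [b2@8:L b3@10:L b4@11:R b1@13:R]
Beat 8 (L): throw ball2 h=6 -> lands@14:L; in-air after throw: [b3@10:L b4@11:R b1@13:R b2@14:L]
Beat 10 (L): throw ball3 h=6 -> lands@16:L; in-air after throw: [b4@11:R b1@13:R b2@14:L b3@16:L]
Beat 11 (R): throw ball4 h=6 -> lands@17:R; in-air after throw: [b1@13:R b2@14:L b3@16:L b4@17:R]
Beat 13 (R): throw ball1 h=6 -> lands@19:R; in-air after throw: [b2@14:L b3@16:L b4@17:R b1@19:R]
Beat 14 (L): throw ball2 h=6 -> lands@20:L; in-air after throw: [b3@16:L b4@17:R b1@19:R b2@20:L]

Answer: ball3:lands@16:L ball4:lands@17:R ball1:lands@19:R ball2:lands@20:L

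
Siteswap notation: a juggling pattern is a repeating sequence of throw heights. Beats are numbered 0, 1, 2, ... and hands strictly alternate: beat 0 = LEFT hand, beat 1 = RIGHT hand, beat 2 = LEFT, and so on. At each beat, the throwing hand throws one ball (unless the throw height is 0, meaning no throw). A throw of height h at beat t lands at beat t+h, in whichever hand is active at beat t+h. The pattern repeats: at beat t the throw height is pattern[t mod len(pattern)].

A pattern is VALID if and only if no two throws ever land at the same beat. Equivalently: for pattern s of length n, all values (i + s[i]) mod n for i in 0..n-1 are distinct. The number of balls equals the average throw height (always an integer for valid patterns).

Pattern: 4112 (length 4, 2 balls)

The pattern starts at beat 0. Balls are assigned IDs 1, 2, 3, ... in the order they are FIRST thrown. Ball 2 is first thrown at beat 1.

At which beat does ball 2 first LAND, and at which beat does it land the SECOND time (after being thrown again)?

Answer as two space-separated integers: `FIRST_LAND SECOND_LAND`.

Answer: 2 3

Derivation:
Beat 0 (L): throw ball1 h=4 -> lands@4:L; in-air after throw: [b1@4:L]
Beat 1 (R): throw ball2 h=1 -> lands@2:L; in-air after throw: [b2@2:L b1@4:L]
Beat 2 (L): throw ball2 h=1 -> lands@3:R; in-air after throw: [b2@3:R b1@4:L]
Beat 3 (R): throw ball2 h=2 -> lands@5:R; in-air after throw: [b1@4:L b2@5:R]
Ball 2: thrown@1 h=1 -> first land @2; rethrown@2 h=1 -> second land @3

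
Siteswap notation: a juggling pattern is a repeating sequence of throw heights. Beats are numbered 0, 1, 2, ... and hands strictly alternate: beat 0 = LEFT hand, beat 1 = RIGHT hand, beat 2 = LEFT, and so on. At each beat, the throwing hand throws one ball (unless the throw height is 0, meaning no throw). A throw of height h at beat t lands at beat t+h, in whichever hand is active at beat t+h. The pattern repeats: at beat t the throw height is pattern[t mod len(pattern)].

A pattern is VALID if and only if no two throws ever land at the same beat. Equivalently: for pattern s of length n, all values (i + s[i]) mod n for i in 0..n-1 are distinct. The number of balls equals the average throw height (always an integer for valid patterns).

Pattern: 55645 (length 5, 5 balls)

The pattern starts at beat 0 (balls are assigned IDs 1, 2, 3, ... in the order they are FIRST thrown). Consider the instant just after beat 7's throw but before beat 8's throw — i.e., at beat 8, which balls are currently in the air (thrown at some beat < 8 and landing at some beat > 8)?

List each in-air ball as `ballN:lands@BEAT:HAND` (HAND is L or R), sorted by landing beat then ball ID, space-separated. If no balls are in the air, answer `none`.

Beat 0 (L): throw ball1 h=5 -> lands@5:R; in-air after throw: [b1@5:R]
Beat 1 (R): throw ball2 h=5 -> lands@6:L; in-air after throw: [b1@5:R b2@6:L]
Beat 2 (L): throw ball3 h=6 -> lands@8:L; in-air after throw: [b1@5:R b2@6:L b3@8:L]
Beat 3 (R): throw ball4 h=4 -> lands@7:R; in-air after throw: [b1@5:R b2@6:L b4@7:R b3@8:L]
Beat 4 (L): throw ball5 h=5 -> lands@9:R; in-air after throw: [b1@5:R b2@6:L b4@7:R b3@8:L b5@9:R]
Beat 5 (R): throw ball1 h=5 -> lands@10:L; in-air after throw: [b2@6:L b4@7:R b3@8:L b5@9:R b1@10:L]
Beat 6 (L): throw ball2 h=5 -> lands@11:R; in-air after throw: [b4@7:R b3@8:L b5@9:R b1@10:L b2@11:R]
Beat 7 (R): throw ball4 h=6 -> lands@13:R; in-air after throw: [b3@8:L b5@9:R b1@10:L b2@11:R b4@13:R]
Beat 8 (L): throw ball3 h=4 -> lands@12:L; in-air after throw: [b5@9:R b1@10:L b2@11:R b3@12:L b4@13:R]

Answer: ball5:lands@9:R ball1:lands@10:L ball2:lands@11:R ball4:lands@13:R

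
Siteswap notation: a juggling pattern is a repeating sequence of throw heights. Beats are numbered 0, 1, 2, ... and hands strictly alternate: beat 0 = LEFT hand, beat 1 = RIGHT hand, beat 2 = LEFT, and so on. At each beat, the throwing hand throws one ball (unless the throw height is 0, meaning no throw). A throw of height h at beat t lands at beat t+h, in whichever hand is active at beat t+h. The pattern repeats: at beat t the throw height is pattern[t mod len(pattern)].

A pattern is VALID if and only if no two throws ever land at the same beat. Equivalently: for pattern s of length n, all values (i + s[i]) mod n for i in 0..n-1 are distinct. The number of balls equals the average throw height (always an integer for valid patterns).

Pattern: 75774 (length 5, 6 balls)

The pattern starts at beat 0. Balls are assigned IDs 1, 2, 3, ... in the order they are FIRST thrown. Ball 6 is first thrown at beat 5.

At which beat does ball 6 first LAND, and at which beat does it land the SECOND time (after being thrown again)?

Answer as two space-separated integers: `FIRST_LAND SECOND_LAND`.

Answer: 12 19

Derivation:
Beat 0 (L): throw ball1 h=7 -> lands@7:R; in-air after throw: [b1@7:R]
Beat 1 (R): throw ball2 h=5 -> lands@6:L; in-air after throw: [b2@6:L b1@7:R]
Beat 2 (L): throw ball3 h=7 -> lands@9:R; in-air after throw: [b2@6:L b1@7:R b3@9:R]
Beat 3 (R): throw ball4 h=7 -> lands@10:L; in-air after throw: [b2@6:L b1@7:R b3@9:R b4@10:L]
Beat 4 (L): throw ball5 h=4 -> lands@8:L; in-air after throw: [b2@6:L b1@7:R b5@8:L b3@9:R b4@10:L]
Beat 5 (R): throw ball6 h=7 -> lands@12:L; in-air after throw: [b2@6:L b1@7:R b5@8:L b3@9:R b4@10:L b6@12:L]
Beat 6 (L): throw ball2 h=5 -> lands@11:R; in-air after throw: [b1@7:R b5@8:L b3@9:R b4@10:L b2@11:R b6@12:L]
Beat 7 (R): throw ball1 h=7 -> lands@14:L; in-air after throw: [b5@8:L b3@9:R b4@10:L b2@11:R b6@12:L b1@14:L]
Beat 8 (L): throw ball5 h=7 -> lands@15:R; in-air after throw: [b3@9:R b4@10:L b2@11:R b6@12:L b1@14:L b5@15:R]
Beat 9 (R): throw ball3 h=4 -> lands@13:R; in-air after throw: [b4@10:L b2@11:R b6@12:L b3@13:R b1@14:L b5@15:R]
Beat 10 (L): throw ball4 h=7 -> lands@17:R; in-air after throw: [b2@11:R b6@12:L b3@13:R b1@14:L b5@15:R b4@17:R]
Beat 11 (R): throw ball2 h=5 -> lands@16:L; in-air after throw: [b6@12:L b3@13:R b1@14:L b5@15:R b2@16:L b4@17:R]
Beat 12 (L): throw ball6 h=7 -> lands@19:R; in-air after throw: [b3@13:R b1@14:L b5@15:R b2@16:L b4@17:R b6@19:R]
Beat 13 (R): throw ball3 h=7 -> lands@20:L; in-air after throw: [b1@14:L b5@15:R b2@16:L b4@17:R b6@19:R b3@20:L]
Beat 14 (L): throw ball1 h=4 -> lands@18:L; in-air after throw: [b5@15:R b2@16:L b4@17:R b1@18:L b6@19:R b3@20:L]
Beat 15 (R): throw ball5 h=7 -> lands@22:L; in-air after throw: [b2@16:L b4@17:R b1@18:L b6@19:R b3@20:L b5@22:L]
Beat 16 (L): throw ball2 h=5 -> lands@21:R; in-air after throw: [b4@17:R b1@18:L b6@19:R b3@20:L b2@21:R b5@22:L]
Beat 17 (R): throw ball4 h=7 -> lands@24:L; in-air after throw: [b1@18:L b6@19:R b3@20:L b2@21:R b5@22:L b4@24:L]
Beat 18 (L): throw ball1 h=7 -> lands@25:R; in-air after throw: [b6@19:R b3@20:L b2@21:R b5@22:L b4@24:L b1@25:R]
Ball 6: thrown@5 h=7 -> first land @12; rethrown@12 h=7 -> second land @19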